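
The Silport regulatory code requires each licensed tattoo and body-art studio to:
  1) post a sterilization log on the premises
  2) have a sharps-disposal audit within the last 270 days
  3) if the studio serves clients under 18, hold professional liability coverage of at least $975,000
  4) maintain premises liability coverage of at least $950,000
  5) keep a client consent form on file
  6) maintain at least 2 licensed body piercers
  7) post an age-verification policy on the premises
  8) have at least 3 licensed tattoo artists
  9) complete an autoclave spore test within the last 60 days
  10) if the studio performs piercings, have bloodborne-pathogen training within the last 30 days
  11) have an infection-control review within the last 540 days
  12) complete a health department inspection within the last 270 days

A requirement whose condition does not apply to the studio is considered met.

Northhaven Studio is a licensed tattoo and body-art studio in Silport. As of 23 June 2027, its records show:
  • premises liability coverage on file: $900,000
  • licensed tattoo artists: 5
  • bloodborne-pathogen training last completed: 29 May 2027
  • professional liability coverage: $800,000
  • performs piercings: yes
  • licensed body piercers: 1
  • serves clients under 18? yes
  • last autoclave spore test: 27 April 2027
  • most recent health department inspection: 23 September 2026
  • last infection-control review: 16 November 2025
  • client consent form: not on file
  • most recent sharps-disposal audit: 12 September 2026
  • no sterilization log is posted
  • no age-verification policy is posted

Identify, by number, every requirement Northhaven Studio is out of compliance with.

1, 2, 3, 4, 5, 6, 7, 11, 12

1. sterilization log absent → not met
2. sharps-disposal audit 284 days ago vs limit 270 → not met
3. condition 'serves clients under 18' holds; professional liability coverage $800,000 < $975,000 → not met
4. premises liability coverage $900,000 < $950,000 → not met
5. client consent form absent → not met
6. licensed body piercers 1 < 2 → not met
7. age-verification policy absent → not met
8. licensed tattoo artists 5 ≥ 3 → met
9. autoclave spore test 57 days ago vs limit 60 → met
10. condition 'performs piercings' holds; bloodborne-pathogen training 25 days ago vs limit 30 → met
11. infection-control review 584 days ago vs limit 540 → not met
12. health department inspection 273 days ago vs limit 270 → not met
Not met: 1, 2, 3, 4, 5, 6, 7, 11, 12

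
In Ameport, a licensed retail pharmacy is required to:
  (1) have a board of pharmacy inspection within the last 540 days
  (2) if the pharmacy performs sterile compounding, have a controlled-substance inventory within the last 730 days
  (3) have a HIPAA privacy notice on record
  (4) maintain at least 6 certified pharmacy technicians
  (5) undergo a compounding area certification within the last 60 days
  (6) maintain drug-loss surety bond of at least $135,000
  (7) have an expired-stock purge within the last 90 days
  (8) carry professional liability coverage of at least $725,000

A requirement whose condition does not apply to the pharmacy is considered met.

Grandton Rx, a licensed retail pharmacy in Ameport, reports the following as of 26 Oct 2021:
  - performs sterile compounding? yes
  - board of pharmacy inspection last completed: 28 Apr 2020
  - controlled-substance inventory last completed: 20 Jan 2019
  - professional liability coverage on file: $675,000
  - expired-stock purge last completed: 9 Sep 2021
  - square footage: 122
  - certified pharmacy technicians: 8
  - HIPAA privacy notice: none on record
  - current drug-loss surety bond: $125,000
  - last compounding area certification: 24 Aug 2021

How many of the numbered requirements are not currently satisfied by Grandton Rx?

6

1. board of pharmacy inspection 546 days ago vs limit 540 → not met
2. condition 'performs sterile compounding' holds; controlled-substance inventory 1010 days ago vs limit 730 → not met
3. HIPAA privacy notice absent → not met
4. certified pharmacy technicians 8 ≥ 6 → met
5. compounding area certification 63 days ago vs limit 60 → not met
6. drug-loss surety bond $125,000 < $135,000 → not met
7. expired-stock purge 47 days ago vs limit 90 → met
8. professional liability coverage $675,000 < $725,000 → not met
Not met: 6 of 8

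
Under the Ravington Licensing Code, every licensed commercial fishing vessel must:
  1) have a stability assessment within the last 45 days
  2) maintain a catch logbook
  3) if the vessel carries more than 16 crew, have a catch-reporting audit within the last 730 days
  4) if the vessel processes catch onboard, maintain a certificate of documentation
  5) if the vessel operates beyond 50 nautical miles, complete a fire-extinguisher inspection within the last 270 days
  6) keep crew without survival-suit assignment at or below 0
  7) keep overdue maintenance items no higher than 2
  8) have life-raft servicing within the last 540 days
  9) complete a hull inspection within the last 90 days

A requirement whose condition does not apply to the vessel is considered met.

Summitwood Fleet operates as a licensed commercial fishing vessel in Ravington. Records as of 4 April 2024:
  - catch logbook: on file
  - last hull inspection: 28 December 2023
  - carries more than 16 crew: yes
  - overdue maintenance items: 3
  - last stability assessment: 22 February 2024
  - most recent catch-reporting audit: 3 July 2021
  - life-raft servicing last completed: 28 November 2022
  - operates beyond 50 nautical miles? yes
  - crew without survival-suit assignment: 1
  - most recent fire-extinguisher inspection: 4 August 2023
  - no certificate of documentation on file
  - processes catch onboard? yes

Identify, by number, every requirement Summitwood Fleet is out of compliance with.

3, 4, 6, 7, 9

1. stability assessment 42 days ago vs limit 45 → met
2. catch logbook present → met
3. condition 'carries more than 16 crew' holds; catch-reporting audit 1006 days ago vs limit 730 → not met
4. condition 'processes catch onboard' holds; certificate of documentation absent → not met
5. condition 'operates beyond 50 nautical miles' holds; fire-extinguisher inspection 244 days ago vs limit 270 → met
6. crew without survival-suit assignment 1 > 0 → not met
7. overdue maintenance items 3 > 2 → not met
8. life-raft servicing 493 days ago vs limit 540 → met
9. hull inspection 98 days ago vs limit 90 → not met
Not met: 3, 4, 6, 7, 9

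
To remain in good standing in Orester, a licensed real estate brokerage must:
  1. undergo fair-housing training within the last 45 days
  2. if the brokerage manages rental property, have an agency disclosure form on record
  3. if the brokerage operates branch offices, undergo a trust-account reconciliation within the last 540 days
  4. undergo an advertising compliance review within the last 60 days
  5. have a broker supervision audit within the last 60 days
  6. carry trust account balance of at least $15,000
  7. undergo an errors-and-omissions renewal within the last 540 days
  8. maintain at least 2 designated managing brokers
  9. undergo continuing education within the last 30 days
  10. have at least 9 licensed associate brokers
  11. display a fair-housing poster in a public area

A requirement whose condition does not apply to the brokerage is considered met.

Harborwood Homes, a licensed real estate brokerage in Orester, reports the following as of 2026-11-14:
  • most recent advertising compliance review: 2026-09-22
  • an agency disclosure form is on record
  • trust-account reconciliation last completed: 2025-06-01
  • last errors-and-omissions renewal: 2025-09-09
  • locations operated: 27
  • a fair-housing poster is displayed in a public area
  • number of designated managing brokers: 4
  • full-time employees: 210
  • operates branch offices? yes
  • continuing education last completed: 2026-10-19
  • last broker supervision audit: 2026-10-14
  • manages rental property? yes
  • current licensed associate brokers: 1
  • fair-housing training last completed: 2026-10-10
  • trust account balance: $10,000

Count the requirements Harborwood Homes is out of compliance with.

2

1. fair-housing training 35 days ago vs limit 45 → met
2. condition 'manages rental property' holds; agency disclosure form present → met
3. condition 'operates branch offices' holds; trust-account reconciliation 531 days ago vs limit 540 → met
4. advertising compliance review 53 days ago vs limit 60 → met
5. broker supervision audit 31 days ago vs limit 60 → met
6. trust account balance $10,000 < $15,000 → not met
7. errors-and-omissions renewal 431 days ago vs limit 540 → met
8. designated managing brokers 4 ≥ 2 → met
9. continuing education 26 days ago vs limit 30 → met
10. licensed associate brokers 1 < 9 → not met
11. fair-housing poster present → met
Not met: 2 of 11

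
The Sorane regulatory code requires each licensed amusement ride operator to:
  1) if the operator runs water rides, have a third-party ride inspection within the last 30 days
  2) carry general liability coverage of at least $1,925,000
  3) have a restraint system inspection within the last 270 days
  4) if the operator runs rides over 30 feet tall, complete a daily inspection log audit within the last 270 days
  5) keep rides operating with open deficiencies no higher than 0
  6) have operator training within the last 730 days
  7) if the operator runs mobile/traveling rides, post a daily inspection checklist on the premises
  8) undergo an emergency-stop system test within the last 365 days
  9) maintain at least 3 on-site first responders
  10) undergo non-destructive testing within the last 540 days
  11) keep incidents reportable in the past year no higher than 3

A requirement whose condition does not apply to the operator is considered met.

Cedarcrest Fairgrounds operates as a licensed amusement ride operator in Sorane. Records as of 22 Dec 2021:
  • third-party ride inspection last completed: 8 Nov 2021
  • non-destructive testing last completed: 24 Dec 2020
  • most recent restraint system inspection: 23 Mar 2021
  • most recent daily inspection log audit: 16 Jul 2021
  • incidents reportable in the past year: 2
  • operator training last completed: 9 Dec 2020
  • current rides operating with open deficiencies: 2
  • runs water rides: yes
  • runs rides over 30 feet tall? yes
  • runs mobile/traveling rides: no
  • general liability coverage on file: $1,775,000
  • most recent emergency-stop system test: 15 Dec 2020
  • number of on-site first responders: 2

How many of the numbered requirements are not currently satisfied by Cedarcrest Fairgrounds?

1. condition 'runs water rides' holds; third-party ride inspection 44 days ago vs limit 30 → not met
2. general liability coverage $1,775,000 < $1,925,000 → not met
3. restraint system inspection 274 days ago vs limit 270 → not met
4. condition 'runs rides over 30 feet tall' holds; daily inspection log audit 159 days ago vs limit 270 → met
5. rides operating with open deficiencies 2 > 0 → not met
6. operator training 378 days ago vs limit 730 → met
7. condition 'runs mobile/traveling rides' does not hold → requirement n/a → met
8. emergency-stop system test 372 days ago vs limit 365 → not met
9. on-site first responders 2 < 3 → not met
10. non-destructive testing 363 days ago vs limit 540 → met
11. incidents reportable in the past year 2 ≤ 3 → met
Not met: 6 of 11

6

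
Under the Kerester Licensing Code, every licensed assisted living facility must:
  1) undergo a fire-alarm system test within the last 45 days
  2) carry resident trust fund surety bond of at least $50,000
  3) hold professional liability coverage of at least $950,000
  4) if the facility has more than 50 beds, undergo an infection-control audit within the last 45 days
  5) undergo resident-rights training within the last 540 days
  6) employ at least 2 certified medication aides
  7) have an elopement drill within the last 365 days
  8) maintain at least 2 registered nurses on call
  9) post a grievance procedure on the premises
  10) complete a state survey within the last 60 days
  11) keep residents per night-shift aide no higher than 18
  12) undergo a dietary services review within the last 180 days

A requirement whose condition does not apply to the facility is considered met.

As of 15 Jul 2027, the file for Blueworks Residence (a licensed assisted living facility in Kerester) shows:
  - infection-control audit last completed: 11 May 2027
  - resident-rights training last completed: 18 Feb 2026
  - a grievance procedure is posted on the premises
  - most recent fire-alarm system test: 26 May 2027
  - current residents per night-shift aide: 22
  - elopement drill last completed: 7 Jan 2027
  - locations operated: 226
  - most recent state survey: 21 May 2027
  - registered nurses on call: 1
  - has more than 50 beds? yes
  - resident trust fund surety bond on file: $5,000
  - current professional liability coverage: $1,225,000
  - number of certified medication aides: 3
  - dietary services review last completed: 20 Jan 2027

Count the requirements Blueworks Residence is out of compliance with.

5

1. fire-alarm system test 50 days ago vs limit 45 → not met
2. resident trust fund surety bond $5,000 < $50,000 → not met
3. professional liability coverage $1,225,000 ≥ $950,000 → met
4. condition 'has more than 50 beds' holds; infection-control audit 65 days ago vs limit 45 → not met
5. resident-rights training 512 days ago vs limit 540 → met
6. certified medication aides 3 ≥ 2 → met
7. elopement drill 189 days ago vs limit 365 → met
8. registered nurses on call 1 < 2 → not met
9. grievance procedure present → met
10. state survey 55 days ago vs limit 60 → met
11. residents per night-shift aide 22 > 18 → not met
12. dietary services review 176 days ago vs limit 180 → met
Not met: 5 of 12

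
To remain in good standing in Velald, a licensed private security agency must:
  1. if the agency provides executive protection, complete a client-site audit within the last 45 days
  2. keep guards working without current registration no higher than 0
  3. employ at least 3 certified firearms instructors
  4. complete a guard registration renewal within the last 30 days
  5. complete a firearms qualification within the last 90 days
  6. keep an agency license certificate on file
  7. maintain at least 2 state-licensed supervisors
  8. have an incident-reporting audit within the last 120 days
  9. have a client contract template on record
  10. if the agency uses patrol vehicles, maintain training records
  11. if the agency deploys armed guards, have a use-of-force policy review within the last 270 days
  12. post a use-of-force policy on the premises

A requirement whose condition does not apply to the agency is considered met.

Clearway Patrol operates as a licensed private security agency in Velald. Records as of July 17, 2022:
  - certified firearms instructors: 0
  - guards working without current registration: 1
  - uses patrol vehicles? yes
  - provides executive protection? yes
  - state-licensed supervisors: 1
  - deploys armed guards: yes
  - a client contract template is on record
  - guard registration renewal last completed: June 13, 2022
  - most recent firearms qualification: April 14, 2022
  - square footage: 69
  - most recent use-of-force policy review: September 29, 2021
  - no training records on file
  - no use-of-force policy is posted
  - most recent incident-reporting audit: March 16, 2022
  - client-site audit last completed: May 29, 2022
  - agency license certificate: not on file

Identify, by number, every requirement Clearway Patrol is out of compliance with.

1, 2, 3, 4, 5, 6, 7, 8, 10, 11, 12

1. condition 'provides executive protection' holds; client-site audit 49 days ago vs limit 45 → not met
2. guards working without current registration 1 > 0 → not met
3. certified firearms instructors 0 < 3 → not met
4. guard registration renewal 34 days ago vs limit 30 → not met
5. firearms qualification 94 days ago vs limit 90 → not met
6. agency license certificate absent → not met
7. state-licensed supervisors 1 < 2 → not met
8. incident-reporting audit 123 days ago vs limit 120 → not met
9. client contract template present → met
10. condition 'uses patrol vehicles' holds; training records absent → not met
11. condition 'deploys armed guards' holds; use-of-force policy review 291 days ago vs limit 270 → not met
12. use-of-force policy absent → not met
Not met: 1, 2, 3, 4, 5, 6, 7, 8, 10, 11, 12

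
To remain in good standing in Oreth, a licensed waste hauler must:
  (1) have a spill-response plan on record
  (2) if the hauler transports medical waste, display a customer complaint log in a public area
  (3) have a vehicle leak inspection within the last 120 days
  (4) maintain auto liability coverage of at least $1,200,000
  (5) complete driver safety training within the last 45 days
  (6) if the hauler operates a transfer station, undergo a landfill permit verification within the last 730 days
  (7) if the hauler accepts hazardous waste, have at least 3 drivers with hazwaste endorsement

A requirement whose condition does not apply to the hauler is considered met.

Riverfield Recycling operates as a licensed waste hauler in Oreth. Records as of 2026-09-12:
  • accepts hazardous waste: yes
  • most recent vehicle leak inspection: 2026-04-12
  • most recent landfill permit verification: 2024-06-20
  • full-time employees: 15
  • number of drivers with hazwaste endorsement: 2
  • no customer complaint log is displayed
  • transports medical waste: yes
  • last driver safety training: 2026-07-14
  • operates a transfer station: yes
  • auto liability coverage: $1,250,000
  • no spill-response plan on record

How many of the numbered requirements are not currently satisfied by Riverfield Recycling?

1. spill-response plan absent → not met
2. condition 'transports medical waste' holds; customer complaint log absent → not met
3. vehicle leak inspection 153 days ago vs limit 120 → not met
4. auto liability coverage $1,250,000 ≥ $1,200,000 → met
5. driver safety training 60 days ago vs limit 45 → not met
6. condition 'operates a transfer station' holds; landfill permit verification 814 days ago vs limit 730 → not met
7. condition 'accepts hazardous waste' holds; drivers with hazwaste endorsement 2 < 3 → not met
Not met: 6 of 7

6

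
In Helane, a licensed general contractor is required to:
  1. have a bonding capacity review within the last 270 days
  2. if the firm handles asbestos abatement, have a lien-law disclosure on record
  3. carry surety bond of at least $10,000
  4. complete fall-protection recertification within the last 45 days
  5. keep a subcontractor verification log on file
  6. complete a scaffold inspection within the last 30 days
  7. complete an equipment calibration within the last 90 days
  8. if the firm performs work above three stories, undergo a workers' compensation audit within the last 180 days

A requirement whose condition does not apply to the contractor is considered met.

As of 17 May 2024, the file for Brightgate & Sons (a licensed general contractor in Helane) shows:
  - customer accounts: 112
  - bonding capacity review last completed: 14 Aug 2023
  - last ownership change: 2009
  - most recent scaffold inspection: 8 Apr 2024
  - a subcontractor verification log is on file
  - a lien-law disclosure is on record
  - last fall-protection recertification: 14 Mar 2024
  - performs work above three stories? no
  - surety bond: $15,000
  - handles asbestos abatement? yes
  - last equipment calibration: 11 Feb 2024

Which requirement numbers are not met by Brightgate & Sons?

1. bonding capacity review 277 days ago vs limit 270 → not met
2. condition 'handles asbestos abatement' holds; lien-law disclosure present → met
3. surety bond $15,000 ≥ $10,000 → met
4. fall-protection recertification 64 days ago vs limit 45 → not met
5. subcontractor verification log present → met
6. scaffold inspection 39 days ago vs limit 30 → not met
7. equipment calibration 96 days ago vs limit 90 → not met
8. condition 'performs work above three stories' does not hold → requirement n/a → met
Not met: 1, 4, 6, 7

1, 4, 6, 7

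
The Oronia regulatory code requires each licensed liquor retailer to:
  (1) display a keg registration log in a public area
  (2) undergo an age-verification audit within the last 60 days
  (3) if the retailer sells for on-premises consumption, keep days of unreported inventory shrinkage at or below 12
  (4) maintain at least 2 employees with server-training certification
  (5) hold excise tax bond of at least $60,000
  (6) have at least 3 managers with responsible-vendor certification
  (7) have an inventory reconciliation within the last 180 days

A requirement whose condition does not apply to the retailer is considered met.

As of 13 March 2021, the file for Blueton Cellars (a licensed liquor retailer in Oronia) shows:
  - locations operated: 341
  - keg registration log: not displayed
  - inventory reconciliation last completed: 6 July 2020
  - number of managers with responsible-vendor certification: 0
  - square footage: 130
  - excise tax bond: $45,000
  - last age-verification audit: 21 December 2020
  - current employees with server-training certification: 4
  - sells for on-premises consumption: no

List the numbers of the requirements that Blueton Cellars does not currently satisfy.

1, 2, 5, 6, 7

1. keg registration log absent → not met
2. age-verification audit 82 days ago vs limit 60 → not met
3. condition 'sells for on-premises consumption' does not hold → requirement n/a → met
4. employees with server-training certification 4 ≥ 2 → met
5. excise tax bond $45,000 < $60,000 → not met
6. managers with responsible-vendor certification 0 < 3 → not met
7. inventory reconciliation 250 days ago vs limit 180 → not met
Not met: 1, 2, 5, 6, 7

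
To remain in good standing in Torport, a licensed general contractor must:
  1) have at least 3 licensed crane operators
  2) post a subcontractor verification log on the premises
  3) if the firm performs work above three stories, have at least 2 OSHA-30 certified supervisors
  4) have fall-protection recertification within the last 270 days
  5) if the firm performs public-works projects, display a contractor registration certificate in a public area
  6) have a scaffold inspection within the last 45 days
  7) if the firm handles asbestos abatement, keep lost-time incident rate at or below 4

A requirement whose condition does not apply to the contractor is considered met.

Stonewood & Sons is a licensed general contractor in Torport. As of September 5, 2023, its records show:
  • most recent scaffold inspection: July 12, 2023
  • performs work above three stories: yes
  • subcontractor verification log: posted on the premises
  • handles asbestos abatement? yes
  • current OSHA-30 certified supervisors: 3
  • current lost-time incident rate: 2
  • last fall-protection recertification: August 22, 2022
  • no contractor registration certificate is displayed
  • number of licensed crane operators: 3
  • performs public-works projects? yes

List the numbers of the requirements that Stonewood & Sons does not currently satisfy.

1. licensed crane operators 3 ≥ 3 → met
2. subcontractor verification log present → met
3. condition 'performs work above three stories' holds; OSHA-30 certified supervisors 3 ≥ 2 → met
4. fall-protection recertification 379 days ago vs limit 270 → not met
5. condition 'performs public-works projects' holds; contractor registration certificate absent → not met
6. scaffold inspection 55 days ago vs limit 45 → not met
7. condition 'handles asbestos abatement' holds; lost-time incident rate 2 ≤ 4 → met
Not met: 4, 5, 6

4, 5, 6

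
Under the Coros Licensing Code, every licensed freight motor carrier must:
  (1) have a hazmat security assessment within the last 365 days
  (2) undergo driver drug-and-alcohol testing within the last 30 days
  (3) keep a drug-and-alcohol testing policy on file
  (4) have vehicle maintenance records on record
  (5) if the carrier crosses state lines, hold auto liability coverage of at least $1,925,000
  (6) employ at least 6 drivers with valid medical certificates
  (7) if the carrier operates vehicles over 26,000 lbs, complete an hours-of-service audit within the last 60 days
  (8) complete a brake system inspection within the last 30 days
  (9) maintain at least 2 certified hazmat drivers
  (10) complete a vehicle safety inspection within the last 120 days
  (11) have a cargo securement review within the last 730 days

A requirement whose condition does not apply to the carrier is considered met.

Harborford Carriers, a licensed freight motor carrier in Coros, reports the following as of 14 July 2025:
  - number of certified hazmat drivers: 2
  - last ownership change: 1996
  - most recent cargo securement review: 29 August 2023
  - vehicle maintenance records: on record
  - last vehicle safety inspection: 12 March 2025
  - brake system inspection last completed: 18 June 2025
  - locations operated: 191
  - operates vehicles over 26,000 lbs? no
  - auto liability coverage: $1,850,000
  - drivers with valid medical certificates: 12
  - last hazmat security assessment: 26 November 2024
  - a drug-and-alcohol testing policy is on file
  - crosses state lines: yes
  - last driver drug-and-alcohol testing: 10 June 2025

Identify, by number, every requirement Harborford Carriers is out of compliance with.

2, 5, 10

1. hazmat security assessment 230 days ago vs limit 365 → met
2. driver drug-and-alcohol testing 34 days ago vs limit 30 → not met
3. drug-and-alcohol testing policy present → met
4. vehicle maintenance records present → met
5. condition 'crosses state lines' holds; auto liability coverage $1,850,000 < $1,925,000 → not met
6. drivers with valid medical certificates 12 ≥ 6 → met
7. condition 'operates vehicles over 26,000 lbs' does not hold → requirement n/a → met
8. brake system inspection 26 days ago vs limit 30 → met
9. certified hazmat drivers 2 ≥ 2 → met
10. vehicle safety inspection 124 days ago vs limit 120 → not met
11. cargo securement review 685 days ago vs limit 730 → met
Not met: 2, 5, 10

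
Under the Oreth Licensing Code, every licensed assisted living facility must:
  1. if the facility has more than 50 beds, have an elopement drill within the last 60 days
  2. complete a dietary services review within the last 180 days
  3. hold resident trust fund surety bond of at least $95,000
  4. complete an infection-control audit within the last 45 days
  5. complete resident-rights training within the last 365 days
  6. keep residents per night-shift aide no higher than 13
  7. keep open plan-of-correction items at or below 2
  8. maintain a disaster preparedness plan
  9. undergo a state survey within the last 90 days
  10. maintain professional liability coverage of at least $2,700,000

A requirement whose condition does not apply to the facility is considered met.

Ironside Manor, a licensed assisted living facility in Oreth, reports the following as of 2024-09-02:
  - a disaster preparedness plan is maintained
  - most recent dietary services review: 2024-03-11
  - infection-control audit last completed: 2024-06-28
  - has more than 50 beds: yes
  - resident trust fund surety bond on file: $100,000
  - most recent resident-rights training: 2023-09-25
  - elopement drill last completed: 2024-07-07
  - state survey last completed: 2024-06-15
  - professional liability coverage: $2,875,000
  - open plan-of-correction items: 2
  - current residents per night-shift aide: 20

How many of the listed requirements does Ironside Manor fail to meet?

1. condition 'has more than 50 beds' holds; elopement drill 57 days ago vs limit 60 → met
2. dietary services review 175 days ago vs limit 180 → met
3. resident trust fund surety bond $100,000 ≥ $95,000 → met
4. infection-control audit 66 days ago vs limit 45 → not met
5. resident-rights training 343 days ago vs limit 365 → met
6. residents per night-shift aide 20 > 13 → not met
7. open plan-of-correction items 2 ≤ 2 → met
8. disaster preparedness plan present → met
9. state survey 79 days ago vs limit 90 → met
10. professional liability coverage $2,875,000 ≥ $2,700,000 → met
Not met: 2 of 10

2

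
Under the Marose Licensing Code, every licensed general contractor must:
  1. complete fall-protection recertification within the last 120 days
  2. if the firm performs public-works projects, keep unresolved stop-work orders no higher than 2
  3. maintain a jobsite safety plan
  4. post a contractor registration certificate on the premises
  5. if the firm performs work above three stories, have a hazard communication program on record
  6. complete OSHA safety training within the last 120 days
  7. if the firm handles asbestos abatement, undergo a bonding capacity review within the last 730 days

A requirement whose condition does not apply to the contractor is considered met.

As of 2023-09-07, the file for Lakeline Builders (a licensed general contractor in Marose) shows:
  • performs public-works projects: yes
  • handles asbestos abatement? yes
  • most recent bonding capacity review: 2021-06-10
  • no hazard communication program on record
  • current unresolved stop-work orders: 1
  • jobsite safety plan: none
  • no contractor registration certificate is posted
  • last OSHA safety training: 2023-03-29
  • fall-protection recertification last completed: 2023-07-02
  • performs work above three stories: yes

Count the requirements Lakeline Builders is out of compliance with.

5

1. fall-protection recertification 67 days ago vs limit 120 → met
2. condition 'performs public-works projects' holds; unresolved stop-work orders 1 ≤ 2 → met
3. jobsite safety plan absent → not met
4. contractor registration certificate absent → not met
5. condition 'performs work above three stories' holds; hazard communication program absent → not met
6. OSHA safety training 162 days ago vs limit 120 → not met
7. condition 'handles asbestos abatement' holds; bonding capacity review 819 days ago vs limit 730 → not met
Not met: 5 of 7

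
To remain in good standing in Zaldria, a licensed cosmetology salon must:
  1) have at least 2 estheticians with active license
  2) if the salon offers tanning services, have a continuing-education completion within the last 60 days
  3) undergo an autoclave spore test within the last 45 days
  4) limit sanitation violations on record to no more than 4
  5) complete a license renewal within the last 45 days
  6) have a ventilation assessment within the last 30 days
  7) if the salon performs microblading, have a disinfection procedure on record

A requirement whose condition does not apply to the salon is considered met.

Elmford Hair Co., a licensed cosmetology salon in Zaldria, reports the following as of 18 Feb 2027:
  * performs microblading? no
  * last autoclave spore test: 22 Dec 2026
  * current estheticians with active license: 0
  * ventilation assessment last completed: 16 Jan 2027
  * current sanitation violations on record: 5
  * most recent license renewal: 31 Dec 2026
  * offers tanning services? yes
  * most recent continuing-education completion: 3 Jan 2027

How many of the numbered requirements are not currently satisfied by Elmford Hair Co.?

1. estheticians with active license 0 < 2 → not met
2. condition 'offers tanning services' holds; continuing-education completion 46 days ago vs limit 60 → met
3. autoclave spore test 58 days ago vs limit 45 → not met
4. sanitation violations on record 5 > 4 → not met
5. license renewal 49 days ago vs limit 45 → not met
6. ventilation assessment 33 days ago vs limit 30 → not met
7. condition 'performs microblading' does not hold → requirement n/a → met
Not met: 5 of 7

5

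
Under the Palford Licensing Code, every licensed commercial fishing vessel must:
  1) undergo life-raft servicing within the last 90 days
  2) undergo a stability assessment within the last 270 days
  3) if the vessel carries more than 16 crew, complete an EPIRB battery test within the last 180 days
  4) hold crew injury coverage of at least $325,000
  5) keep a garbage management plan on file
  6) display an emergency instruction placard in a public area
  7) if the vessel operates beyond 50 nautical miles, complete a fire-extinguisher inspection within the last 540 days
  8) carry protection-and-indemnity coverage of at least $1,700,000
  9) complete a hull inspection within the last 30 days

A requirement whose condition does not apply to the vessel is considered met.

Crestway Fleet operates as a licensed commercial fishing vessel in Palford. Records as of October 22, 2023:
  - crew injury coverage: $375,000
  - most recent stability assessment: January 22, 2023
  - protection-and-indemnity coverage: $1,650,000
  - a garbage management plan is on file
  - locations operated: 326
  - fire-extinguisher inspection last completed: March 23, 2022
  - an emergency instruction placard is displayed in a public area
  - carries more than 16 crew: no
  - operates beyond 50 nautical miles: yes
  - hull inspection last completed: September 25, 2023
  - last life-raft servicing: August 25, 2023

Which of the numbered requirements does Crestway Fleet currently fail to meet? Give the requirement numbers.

2, 7, 8

1. life-raft servicing 58 days ago vs limit 90 → met
2. stability assessment 273 days ago vs limit 270 → not met
3. condition 'carries more than 16 crew' does not hold → requirement n/a → met
4. crew injury coverage $375,000 ≥ $325,000 → met
5. garbage management plan present → met
6. emergency instruction placard present → met
7. condition 'operates beyond 50 nautical miles' holds; fire-extinguisher inspection 578 days ago vs limit 540 → not met
8. protection-and-indemnity coverage $1,650,000 < $1,700,000 → not met
9. hull inspection 27 days ago vs limit 30 → met
Not met: 2, 7, 8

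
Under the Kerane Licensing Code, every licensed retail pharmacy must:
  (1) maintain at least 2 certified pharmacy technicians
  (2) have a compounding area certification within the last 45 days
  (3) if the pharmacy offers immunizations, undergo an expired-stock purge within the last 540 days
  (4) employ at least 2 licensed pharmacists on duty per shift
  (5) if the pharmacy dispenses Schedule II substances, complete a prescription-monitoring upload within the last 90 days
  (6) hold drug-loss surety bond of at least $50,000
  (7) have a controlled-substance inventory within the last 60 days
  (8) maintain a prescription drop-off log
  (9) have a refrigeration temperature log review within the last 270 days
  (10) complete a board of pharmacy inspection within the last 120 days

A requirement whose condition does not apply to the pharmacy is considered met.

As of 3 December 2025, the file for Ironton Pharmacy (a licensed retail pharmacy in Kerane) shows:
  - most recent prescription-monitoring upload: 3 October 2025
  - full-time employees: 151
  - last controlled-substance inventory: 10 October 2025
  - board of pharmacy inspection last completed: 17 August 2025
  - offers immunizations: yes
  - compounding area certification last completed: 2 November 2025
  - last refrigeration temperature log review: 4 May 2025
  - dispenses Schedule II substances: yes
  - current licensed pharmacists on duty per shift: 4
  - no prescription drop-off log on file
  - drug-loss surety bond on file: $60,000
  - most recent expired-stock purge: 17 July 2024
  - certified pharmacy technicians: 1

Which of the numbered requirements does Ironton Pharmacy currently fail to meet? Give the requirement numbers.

1. certified pharmacy technicians 1 < 2 → not met
2. compounding area certification 31 days ago vs limit 45 → met
3. condition 'offers immunizations' holds; expired-stock purge 504 days ago vs limit 540 → met
4. licensed pharmacists on duty per shift 4 ≥ 2 → met
5. condition 'dispenses Schedule II substances' holds; prescription-monitoring upload 61 days ago vs limit 90 → met
6. drug-loss surety bond $60,000 ≥ $50,000 → met
7. controlled-substance inventory 54 days ago vs limit 60 → met
8. prescription drop-off log absent → not met
9. refrigeration temperature log review 213 days ago vs limit 270 → met
10. board of pharmacy inspection 108 days ago vs limit 120 → met
Not met: 1, 8

1, 8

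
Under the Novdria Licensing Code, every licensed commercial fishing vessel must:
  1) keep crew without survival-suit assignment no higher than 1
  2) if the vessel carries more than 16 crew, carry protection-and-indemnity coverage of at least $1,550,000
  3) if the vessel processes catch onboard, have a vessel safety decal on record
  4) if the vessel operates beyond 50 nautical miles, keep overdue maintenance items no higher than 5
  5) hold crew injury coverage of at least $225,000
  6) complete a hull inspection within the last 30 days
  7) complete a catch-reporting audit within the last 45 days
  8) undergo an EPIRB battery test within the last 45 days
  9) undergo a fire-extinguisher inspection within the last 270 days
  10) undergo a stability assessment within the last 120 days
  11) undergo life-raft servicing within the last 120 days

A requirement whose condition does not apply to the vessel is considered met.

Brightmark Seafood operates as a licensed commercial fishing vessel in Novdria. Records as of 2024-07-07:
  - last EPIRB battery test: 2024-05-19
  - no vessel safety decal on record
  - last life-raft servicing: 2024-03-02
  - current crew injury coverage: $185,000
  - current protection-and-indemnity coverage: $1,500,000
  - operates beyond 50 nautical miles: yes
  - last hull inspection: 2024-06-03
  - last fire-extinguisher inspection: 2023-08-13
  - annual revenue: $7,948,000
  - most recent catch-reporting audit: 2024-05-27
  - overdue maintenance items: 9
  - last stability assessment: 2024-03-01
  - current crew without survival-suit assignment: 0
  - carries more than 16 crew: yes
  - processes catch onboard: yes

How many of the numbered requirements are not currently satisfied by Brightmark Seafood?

1. crew without survival-suit assignment 0 ≤ 1 → met
2. condition 'carries more than 16 crew' holds; protection-and-indemnity coverage $1,500,000 < $1,550,000 → not met
3. condition 'processes catch onboard' holds; vessel safety decal absent → not met
4. condition 'operates beyond 50 nautical miles' holds; overdue maintenance items 9 > 5 → not met
5. crew injury coverage $185,000 < $225,000 → not met
6. hull inspection 34 days ago vs limit 30 → not met
7. catch-reporting audit 41 days ago vs limit 45 → met
8. EPIRB battery test 49 days ago vs limit 45 → not met
9. fire-extinguisher inspection 329 days ago vs limit 270 → not met
10. stability assessment 128 days ago vs limit 120 → not met
11. life-raft servicing 127 days ago vs limit 120 → not met
Not met: 9 of 11

9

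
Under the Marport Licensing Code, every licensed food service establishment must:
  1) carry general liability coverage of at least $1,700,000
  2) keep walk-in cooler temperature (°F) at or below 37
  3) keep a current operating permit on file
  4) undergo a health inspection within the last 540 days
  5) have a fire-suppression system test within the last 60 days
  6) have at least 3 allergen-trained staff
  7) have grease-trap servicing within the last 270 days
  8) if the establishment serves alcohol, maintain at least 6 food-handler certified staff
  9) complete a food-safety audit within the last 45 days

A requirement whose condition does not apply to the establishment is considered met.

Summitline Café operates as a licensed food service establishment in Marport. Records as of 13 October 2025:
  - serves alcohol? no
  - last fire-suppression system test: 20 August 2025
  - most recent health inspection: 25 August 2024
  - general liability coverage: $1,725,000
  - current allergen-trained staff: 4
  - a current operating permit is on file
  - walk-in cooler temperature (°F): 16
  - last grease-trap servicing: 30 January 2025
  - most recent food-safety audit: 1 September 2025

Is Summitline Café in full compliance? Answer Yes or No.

1. general liability coverage $1,725,000 ≥ $1,700,000 → met
2. walk-in cooler temperature (°F) 16 ≤ 37 → met
3. current operating permit present → met
4. health inspection 414 days ago vs limit 540 → met
5. fire-suppression system test 54 days ago vs limit 60 → met
6. allergen-trained staff 4 ≥ 3 → met
7. grease-trap servicing 256 days ago vs limit 270 → met
8. condition 'serves alcohol' does not hold → requirement n/a → met
9. food-safety audit 42 days ago vs limit 45 → met
All met.

Yes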